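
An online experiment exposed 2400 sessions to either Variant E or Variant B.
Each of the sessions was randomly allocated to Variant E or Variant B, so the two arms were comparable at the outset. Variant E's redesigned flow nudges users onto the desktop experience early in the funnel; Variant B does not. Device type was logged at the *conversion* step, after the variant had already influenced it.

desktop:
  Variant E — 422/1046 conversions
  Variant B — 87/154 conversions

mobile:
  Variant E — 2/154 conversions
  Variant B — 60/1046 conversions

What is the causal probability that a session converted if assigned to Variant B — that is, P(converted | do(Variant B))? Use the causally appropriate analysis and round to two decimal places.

0.12

Device type here is a post-treatment variable shaped by the variant; conditioning on it would introduce bias rather than remove it. The overall comparison is the causal one.
So P(outcome | do(Variant B)) is just the pooled rate for Variant B: 147/1200 = 0.122.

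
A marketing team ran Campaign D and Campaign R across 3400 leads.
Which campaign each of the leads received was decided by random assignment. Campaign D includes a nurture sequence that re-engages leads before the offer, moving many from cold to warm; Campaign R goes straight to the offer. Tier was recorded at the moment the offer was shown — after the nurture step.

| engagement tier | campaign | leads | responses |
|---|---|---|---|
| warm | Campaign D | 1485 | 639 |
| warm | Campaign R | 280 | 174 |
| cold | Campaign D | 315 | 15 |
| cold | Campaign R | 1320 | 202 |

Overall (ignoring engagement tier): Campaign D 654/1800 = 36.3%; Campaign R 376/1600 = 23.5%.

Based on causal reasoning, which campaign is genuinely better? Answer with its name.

Campaign D

The stratified and pooled comparisons disagree (Campaign R wins within each engagement tier; Campaign D wins overall), so the answer turns on the causal role of engagement tier.
Engagement tier is downstream of the campaign. One should not condition on a consequence of treatment, so the overall rates are the right comparison.
Pooled: Campaign D 36.3% vs Campaign R 23.5%; Campaign D is higher overall.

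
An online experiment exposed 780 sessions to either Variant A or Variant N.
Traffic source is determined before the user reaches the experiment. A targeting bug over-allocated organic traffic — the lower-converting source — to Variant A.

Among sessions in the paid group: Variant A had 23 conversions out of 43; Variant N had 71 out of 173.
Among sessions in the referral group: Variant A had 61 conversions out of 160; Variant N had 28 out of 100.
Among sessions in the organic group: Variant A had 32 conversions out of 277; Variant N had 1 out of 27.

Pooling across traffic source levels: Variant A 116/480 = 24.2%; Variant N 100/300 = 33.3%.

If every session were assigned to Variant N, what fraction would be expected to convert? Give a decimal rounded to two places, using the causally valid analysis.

0.22

Within every traffic source level Variant A has the higher rate, yet pooled Variant N does — Simpson's reversal.
Here traffic source is a common cause — it drives both which variant a case falls under and the outcome. The crude comparison mixes populations; the stratum-specific rates are the causally relevant ones.
Standardising Variant N to the population traffic source mix: 0.277·71/173 + 0.333·28/100 + 0.390·1/27 = 0.221.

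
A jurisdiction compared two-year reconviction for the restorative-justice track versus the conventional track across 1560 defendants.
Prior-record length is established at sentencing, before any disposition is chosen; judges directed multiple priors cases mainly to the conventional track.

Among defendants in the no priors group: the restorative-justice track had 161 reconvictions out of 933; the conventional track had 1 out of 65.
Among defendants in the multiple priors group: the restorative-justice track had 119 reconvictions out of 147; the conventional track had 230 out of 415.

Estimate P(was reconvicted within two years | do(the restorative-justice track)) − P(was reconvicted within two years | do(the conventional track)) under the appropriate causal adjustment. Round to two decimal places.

Prior-record length is set before the disposition has any effect — it is not caused by the disposition — and it independently drives the outcome. That makes it a confounder, so the causal comparison is within prior-record length levels.
Adjusting over the population distribution of prior-record length: 0.640·(0.173−0.015) + 0.360·(0.810−0.554) = +0.193.

+0.19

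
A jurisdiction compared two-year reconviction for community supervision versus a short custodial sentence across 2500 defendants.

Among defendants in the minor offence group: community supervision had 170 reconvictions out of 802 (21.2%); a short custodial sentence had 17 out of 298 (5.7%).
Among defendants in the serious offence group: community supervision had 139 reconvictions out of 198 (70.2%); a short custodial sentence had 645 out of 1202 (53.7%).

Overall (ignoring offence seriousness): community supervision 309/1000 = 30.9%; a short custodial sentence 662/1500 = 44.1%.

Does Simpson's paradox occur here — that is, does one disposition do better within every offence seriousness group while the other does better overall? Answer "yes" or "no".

yes

Within each offence seriousness level (minor offence 21.2% vs 5.7%; serious offence 70.2% vs 53.7%), a short custodial sentence has the lower rate every time. Pooled: 30.9% vs 44.1% — community supervision has the lower rate overall. The two comparisons disagree.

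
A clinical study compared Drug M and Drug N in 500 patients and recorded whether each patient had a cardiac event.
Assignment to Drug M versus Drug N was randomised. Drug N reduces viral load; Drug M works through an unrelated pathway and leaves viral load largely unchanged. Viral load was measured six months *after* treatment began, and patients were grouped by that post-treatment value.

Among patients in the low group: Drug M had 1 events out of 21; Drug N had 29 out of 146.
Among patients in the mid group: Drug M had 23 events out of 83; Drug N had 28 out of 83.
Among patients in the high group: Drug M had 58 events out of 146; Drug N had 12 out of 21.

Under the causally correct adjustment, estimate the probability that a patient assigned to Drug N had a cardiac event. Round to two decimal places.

0.28

The viral load-specific comparison favours Drug M throughout, but the pooled figures favour Drug N. The question is whether to condition on viral load.
The distribution of viral load is itself part of what the drug does — it is an intermediate outcome. Holding it fixed would remove that part of the effect; the total effect is the pooled difference.
So P(outcome | do(Drug N)) is just the pooled rate for Drug N: 69/250 = 0.276.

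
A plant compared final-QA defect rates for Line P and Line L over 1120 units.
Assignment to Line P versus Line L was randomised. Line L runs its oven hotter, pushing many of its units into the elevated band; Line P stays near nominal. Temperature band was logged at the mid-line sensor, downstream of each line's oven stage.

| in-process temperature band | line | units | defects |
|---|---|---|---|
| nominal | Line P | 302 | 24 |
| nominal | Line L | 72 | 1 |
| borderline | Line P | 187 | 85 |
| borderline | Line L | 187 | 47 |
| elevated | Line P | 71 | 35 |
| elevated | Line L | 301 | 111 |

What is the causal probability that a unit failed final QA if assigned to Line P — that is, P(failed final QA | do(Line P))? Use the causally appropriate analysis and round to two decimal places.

0.26

In-process temperature band is recorded after the line and is itself shifted by it — it sits on the causal path from line to outcome. Conditioning on a mediator would strip out part of the effect we want; the pooled comparison gives the total causal effect.
So P(outcome | do(Line P)) is just the pooled rate for Line P: 144/560 = 0.257.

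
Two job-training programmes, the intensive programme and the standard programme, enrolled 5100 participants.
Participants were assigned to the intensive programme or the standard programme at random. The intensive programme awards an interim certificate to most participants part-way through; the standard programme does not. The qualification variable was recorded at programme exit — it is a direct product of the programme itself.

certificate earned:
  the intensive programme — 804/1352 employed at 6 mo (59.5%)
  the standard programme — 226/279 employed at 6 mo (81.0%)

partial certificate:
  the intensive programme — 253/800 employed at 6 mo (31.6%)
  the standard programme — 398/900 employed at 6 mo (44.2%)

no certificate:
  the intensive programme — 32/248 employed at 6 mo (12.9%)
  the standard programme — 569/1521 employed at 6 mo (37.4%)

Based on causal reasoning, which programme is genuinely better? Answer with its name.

the intensive programme

Qualification attained during the programme is recorded after the programme and is itself shifted by it — it sits on the causal path from programme to outcome. Conditioning on a mediator would strip out part of the effect we want; the pooled comparison gives the total causal effect.
Pooled: the intensive programme 45.4% vs the standard programme 44.2%; the intensive programme is higher overall.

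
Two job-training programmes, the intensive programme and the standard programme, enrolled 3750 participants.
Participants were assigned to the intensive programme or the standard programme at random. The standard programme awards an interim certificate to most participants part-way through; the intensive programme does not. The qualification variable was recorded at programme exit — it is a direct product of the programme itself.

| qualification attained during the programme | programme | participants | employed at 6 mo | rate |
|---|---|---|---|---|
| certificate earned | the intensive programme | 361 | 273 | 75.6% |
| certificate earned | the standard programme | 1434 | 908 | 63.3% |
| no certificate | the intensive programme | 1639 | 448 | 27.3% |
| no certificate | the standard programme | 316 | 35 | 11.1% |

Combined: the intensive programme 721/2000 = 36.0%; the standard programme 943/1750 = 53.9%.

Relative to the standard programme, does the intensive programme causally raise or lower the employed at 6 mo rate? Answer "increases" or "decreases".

Qualification attained during the programme lies on the pathway programme → qualification attained during the programme → outcome, so adjusting for it blocks the indirect effect. For the total causal effect of programme, use the unadjusted pooled rates.
Pooled: the intensive programme 36.0% vs the standard programme 53.9%; the standard programme is higher overall.

decreases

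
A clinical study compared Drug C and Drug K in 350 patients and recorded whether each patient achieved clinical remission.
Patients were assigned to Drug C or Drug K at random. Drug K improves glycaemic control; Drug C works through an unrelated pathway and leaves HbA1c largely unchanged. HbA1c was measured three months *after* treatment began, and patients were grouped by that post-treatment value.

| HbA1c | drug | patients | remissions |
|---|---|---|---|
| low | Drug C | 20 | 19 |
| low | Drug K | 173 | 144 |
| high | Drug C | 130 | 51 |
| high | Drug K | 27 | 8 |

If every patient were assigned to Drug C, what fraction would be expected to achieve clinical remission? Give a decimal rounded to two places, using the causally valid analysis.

0.47

Drug C is higher inside every HbA1c stratum but Drug K is higher in aggregate. Whether to stratify depends on how HbA1c relates to the drug.
HbA1c is recorded after the drug and is itself shifted by it — it sits on the causal path from drug to outcome. Conditioning on a mediator would strip out part of the effect we want; the pooled comparison gives the total causal effect.
So P(outcome | do(Drug C)) is just the pooled rate for Drug C: 70/150 = 0.467.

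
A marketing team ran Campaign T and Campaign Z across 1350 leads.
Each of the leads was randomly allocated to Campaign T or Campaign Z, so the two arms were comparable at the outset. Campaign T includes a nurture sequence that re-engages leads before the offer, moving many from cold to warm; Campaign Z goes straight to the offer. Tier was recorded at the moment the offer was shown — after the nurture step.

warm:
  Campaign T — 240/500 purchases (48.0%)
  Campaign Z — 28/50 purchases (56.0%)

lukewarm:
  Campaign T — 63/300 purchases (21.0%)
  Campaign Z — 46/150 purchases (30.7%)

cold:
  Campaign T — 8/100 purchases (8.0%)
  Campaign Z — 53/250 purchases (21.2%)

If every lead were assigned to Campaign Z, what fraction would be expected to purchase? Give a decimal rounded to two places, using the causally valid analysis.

The engagement tier-specific comparison favours Campaign Z throughout, but the pooled figures favour Campaign T. The question is whether to condition on engagement tier.
Engagement tier is recorded after the campaign and is itself shifted by it — it sits on the causal path from campaign to outcome. Conditioning on a mediator would strip out part of the effect we want; the pooled comparison gives the total causal effect.
So P(outcome | do(Campaign Z)) is just the pooled rate for Campaign Z: 127/450 = 0.282.

0.28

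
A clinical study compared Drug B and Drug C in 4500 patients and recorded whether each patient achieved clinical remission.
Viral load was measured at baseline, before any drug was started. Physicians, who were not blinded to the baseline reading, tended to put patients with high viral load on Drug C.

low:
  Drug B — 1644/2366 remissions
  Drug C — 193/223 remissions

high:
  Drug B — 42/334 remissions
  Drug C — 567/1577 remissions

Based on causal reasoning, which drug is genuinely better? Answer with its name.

Drug C

Viral load differs across drugs for reasons unrelated to any effect of the drug itself, and it separately predicts the outcome — a classic confounder. We must compare within viral load levels.
Within each level — low: 69.5% vs 86.5%; high: 12.6% vs 36.0% — Drug C is higher every time.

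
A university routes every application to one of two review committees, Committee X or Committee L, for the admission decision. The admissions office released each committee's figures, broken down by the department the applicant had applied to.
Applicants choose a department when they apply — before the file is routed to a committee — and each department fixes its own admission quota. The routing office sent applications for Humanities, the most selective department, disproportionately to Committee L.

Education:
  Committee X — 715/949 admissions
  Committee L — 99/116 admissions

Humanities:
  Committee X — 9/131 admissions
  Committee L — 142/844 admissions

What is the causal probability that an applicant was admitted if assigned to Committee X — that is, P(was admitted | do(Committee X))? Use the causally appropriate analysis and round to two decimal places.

0.43

Nothing the review committee does changes department; the imbalance is an allocation artefact. With department also predicting the outcome, the pooled figure is confounded, and the within-stratum comparison is the causal one.
Standardising Committee X to the population department mix: 0.522·715/949 + 0.478·9/131 = 0.426.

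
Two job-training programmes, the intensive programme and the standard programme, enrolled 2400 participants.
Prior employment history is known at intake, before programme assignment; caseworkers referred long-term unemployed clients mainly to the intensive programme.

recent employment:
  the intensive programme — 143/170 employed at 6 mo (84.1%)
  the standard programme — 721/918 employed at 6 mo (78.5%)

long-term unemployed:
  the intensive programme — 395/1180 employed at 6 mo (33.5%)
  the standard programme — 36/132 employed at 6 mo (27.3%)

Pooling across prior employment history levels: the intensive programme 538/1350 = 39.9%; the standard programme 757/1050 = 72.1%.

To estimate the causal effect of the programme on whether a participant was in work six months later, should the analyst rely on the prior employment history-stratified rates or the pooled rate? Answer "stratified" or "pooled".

stratified

The stratified and pooled comparisons disagree (the intensive programme wins within each prior employment history; the standard programme wins overall), so the answer turns on the causal role of prior employment history.
Since prior employment history is a pre-existing factor (not a product of the programme) and it affects the outcome on its own, it is a confounder. The stratified rates, not the pooled rate, identify the causal effect.
Within each level — recent employment: 84.1% vs 78.5%; long-term unemployed: 33.5% vs 27.3% — the intensive programme is higher every time.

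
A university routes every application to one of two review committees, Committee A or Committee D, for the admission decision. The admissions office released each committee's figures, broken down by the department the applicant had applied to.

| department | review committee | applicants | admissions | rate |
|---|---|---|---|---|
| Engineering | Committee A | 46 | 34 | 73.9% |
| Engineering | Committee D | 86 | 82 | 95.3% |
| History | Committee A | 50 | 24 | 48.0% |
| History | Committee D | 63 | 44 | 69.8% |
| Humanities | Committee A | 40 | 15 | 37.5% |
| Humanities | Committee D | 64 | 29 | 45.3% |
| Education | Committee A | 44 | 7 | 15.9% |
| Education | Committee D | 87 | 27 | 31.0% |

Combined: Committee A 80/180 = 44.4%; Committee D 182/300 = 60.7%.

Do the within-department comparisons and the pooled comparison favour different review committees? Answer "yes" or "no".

no

Within each department level (Engineering 73.9% vs 95.3%; History 48.0% vs 69.8%; Humanities 37.5% vs 45.3%; Education 15.9% vs 31.0%), Committee D has the higher rate every time. Pooled: 44.4% vs 60.7% — Committee D has the higher rate overall. They agree.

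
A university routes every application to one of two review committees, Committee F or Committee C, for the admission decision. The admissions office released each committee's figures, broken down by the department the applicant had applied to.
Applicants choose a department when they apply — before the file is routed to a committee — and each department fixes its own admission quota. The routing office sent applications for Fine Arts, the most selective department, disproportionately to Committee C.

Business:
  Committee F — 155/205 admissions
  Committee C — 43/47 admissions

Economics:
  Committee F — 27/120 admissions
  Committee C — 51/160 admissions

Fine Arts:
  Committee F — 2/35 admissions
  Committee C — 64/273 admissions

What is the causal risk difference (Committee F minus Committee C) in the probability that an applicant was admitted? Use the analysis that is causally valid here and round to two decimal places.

Nothing the review committee does changes department; the imbalance is an allocation artefact. With department also predicting the outcome, the pooled figure is confounded, and the within-stratum comparison is the causal one.
Adjusting over the population distribution of department: 0.300·(0.756−0.915) + 0.333·(0.225−0.319) + 0.367·(0.057−0.234) = -0.144.

-0.14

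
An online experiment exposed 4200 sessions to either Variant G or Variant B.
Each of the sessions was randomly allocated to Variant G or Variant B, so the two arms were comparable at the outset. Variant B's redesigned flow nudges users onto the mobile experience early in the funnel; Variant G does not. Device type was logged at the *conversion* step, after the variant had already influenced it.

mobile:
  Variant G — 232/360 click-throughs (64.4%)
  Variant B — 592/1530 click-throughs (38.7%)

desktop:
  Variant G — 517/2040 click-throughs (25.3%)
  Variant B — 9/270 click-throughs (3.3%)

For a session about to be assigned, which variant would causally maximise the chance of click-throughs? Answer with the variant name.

Variant B

The distribution of device type is itself part of what the variant does — it is an intermediate outcome. Holding it fixed would remove that part of the effect; the total effect is the pooled difference.
Pooled: Variant G 31.2% vs Variant B 33.4%; Variant B is higher overall.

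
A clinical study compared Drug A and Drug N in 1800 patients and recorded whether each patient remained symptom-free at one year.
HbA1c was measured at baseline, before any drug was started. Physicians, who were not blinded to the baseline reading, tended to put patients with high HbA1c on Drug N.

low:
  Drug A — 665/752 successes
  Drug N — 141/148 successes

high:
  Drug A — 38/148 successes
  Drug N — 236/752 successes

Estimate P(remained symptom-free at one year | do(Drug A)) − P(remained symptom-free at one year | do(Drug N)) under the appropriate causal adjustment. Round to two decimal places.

HbA1c differs across drugs for reasons unrelated to any effect of the drug itself, and it separately predicts the outcome — a classic confounder. We must compare within HbA1c levels.
Adjusting over the population distribution of HbA1c: 0.500·(0.884−0.953) + 0.500·(0.257−0.314) = -0.063.

-0.06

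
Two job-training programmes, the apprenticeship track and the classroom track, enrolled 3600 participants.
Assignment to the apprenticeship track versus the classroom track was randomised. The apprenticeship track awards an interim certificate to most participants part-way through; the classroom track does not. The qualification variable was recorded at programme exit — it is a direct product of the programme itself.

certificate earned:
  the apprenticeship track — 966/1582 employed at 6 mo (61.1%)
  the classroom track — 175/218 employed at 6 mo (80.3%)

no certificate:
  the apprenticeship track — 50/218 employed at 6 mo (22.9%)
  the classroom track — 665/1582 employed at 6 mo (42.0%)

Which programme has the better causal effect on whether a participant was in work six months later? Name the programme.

the apprenticeship track

The qualification attained during the programme-specific comparison favours the classroom track throughout, but the pooled figures favour the apprenticeship track. The question is whether to condition on qualification attained during the programme.
Qualification attained during the programme here is a post-treatment variable shaped by the programme; conditioning on it would introduce bias rather than remove it. The overall comparison is the causal one.
Pooled: the apprenticeship track 56.4% vs the classroom track 46.7%; the apprenticeship track is higher overall.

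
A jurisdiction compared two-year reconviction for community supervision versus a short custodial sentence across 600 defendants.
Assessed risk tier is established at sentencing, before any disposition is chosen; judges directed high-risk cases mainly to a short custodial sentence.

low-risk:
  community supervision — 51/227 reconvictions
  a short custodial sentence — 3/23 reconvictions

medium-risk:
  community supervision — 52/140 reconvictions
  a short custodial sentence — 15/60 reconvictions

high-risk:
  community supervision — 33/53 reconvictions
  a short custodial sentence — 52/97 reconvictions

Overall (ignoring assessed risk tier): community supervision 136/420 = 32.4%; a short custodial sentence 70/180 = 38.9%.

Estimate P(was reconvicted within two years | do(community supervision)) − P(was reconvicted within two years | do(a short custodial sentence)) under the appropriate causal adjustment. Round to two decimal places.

The assessed risk tier-specific comparison favours a short custodial sentence throughout, but the pooled figures favour community supervision. The question is whether to condition on assessed risk tier.
Assessed risk tier differs across dispositions for reasons unrelated to any effect of the disposition itself, and it separately predicts the outcome — a classic confounder. We must compare within assessed risk tier levels.
Adjusting over the population distribution of assessed risk tier: 0.417·(0.225−0.130) + 0.333·(0.371−0.250) + 0.250·(0.623−0.536) = +0.101.

+0.10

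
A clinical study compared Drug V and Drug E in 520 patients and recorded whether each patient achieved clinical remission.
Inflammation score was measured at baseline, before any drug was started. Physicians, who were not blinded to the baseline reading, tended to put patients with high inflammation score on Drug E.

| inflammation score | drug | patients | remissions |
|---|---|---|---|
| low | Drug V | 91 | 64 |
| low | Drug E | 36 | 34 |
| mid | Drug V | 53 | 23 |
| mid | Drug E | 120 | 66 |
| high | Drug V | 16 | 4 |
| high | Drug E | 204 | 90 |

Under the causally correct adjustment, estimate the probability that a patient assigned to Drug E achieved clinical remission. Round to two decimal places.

0.60

The stratified and pooled comparisons disagree (Drug E wins within each inflammation score; Drug V wins overall), so the answer turns on the causal role of inflammation score.
Inflammation score is set before the drug has any effect — it is not caused by the drug — and it independently drives the outcome. That makes it a confounder, so the causal comparison is within inflammation score levels.
Standardising Drug E to the population inflammation score mix: 0.244·34/36 + 0.333·66/120 + 0.423·90/204 = 0.600.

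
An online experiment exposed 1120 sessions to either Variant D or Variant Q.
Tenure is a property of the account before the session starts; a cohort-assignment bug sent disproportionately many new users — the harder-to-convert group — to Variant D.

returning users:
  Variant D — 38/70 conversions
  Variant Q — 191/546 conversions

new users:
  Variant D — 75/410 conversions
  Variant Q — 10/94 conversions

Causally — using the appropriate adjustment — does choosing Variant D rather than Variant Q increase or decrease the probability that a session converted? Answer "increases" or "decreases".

increases

Nothing the variant does changes user tenure; the imbalance is an allocation artefact. With user tenure also predicting the outcome, the pooled figure is confounded, and the within-stratum comparison is the causal one.
Within each level — returning users: 54.3% vs 35.0%; new users: 18.3% vs 10.6% — Variant D is higher every time.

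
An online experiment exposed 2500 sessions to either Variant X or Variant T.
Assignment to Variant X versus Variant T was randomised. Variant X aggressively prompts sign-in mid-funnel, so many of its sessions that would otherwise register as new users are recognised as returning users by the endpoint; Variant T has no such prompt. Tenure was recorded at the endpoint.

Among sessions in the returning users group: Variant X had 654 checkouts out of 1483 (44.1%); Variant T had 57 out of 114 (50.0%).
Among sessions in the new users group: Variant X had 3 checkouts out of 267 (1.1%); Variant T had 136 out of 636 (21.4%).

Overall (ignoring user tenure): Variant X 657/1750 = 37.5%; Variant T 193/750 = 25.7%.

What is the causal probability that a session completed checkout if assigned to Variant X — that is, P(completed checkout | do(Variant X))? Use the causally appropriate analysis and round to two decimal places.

Stratifying would compare variants among sessions the variants themselves sorted into user tenure groups — a form of selection on an intermediate. The unconditioned pooled rates give the total causal effect.
So P(outcome | do(Variant X)) is just the pooled rate for Variant X: 657/1750 = 0.375.

0.38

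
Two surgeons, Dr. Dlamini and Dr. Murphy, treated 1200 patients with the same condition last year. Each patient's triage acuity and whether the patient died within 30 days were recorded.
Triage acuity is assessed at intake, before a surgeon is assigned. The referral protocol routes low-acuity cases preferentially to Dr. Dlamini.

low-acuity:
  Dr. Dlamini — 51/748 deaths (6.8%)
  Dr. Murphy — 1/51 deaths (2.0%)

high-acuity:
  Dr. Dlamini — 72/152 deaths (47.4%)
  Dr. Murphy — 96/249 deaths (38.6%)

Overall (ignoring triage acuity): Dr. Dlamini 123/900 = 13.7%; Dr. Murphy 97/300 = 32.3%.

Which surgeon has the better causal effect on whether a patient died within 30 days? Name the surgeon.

Dr. Murphy

The triage acuity-specific comparison favours Dr. Murphy throughout, but the pooled figures favour Dr. Dlamini. The question is whether to condition on triage acuity.
The imbalance in triage acuity arose from how patients were allocated, not from anything the surgeon did; and triage acuity independently affects the outcome. The pooled gap is confounded — condition on triage acuity.
Within each level — low-acuity: 6.8% vs 2.0%; high-acuity: 47.4% vs 38.6% — Dr. Murphy is lower every time.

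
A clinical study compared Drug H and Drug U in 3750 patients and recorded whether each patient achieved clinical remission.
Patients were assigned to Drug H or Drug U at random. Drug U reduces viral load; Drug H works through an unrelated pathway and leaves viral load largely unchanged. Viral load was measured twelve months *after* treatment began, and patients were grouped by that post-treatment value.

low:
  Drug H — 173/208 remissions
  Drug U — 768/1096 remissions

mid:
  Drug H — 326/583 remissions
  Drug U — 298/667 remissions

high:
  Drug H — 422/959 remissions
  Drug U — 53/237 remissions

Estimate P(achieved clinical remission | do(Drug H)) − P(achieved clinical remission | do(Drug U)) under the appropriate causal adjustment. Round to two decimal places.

Viral load is downstream of the drug. One should not condition on a consequence of treatment, so the overall rates are the right comparison.
The causal difference is the pooled difference: 0.526 − 0.559 = -0.033.

-0.03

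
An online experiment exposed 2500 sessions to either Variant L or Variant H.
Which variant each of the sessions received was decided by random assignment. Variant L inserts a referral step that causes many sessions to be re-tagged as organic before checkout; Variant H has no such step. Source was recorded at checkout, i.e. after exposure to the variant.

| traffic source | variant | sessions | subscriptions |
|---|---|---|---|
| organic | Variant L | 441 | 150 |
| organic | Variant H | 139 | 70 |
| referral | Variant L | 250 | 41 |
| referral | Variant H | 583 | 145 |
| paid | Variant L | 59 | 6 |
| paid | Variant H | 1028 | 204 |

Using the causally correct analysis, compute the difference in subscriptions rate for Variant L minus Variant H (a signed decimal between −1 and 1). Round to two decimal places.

+0.02

Within every traffic source level Variant H has the higher rate, yet pooled Variant L does — Simpson's reversal.
Traffic source lies on the pathway variant → traffic source → outcome, so adjusting for it blocks the indirect effect. For the total causal effect of variant, use the unadjusted pooled rates.
The causal difference is the pooled difference: 0.263 − 0.239 = +0.023.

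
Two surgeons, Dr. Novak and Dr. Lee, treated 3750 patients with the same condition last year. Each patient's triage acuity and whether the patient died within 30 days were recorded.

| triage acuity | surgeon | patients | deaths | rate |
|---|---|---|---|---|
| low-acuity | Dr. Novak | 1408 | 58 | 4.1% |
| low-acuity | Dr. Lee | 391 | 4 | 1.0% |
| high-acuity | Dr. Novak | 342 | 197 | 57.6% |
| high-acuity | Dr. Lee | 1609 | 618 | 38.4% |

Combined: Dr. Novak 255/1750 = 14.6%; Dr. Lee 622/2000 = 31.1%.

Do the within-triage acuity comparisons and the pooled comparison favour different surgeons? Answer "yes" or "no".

yes

Within each triage acuity level (low-acuity 4.1% vs 1.0%; high-acuity 57.6% vs 38.4%), Dr. Lee has the lower rate every time. Pooled: 14.6% vs 31.1% — Dr. Novak has the lower rate overall. The two comparisons disagree.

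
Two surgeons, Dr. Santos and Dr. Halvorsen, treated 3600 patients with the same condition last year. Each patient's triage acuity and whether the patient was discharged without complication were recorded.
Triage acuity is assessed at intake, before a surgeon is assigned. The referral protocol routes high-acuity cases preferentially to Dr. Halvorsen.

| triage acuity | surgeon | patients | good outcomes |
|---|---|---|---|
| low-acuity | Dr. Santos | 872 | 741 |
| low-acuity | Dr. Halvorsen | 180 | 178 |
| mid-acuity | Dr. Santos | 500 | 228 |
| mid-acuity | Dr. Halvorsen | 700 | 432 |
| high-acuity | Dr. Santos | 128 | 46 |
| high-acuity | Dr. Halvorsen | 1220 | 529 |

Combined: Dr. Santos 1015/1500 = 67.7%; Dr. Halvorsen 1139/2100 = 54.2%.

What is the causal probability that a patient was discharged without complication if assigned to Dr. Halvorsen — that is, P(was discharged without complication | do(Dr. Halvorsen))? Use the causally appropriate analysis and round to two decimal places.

The stratified and pooled comparisons disagree (Dr. Halvorsen wins within each triage acuity; Dr. Santos wins overall), so the answer turns on the causal role of triage acuity.
Triage acuity satisfies the back-door criterion: it is not a descendant of the surgeon, and it blocks the spurious path from surgeon to outcome. Adjusting for it (i.e., using the within-triage acuity rates) gives the causal effect.
Standardising Dr. Halvorsen to the population triage acuity mix: 0.292·178/180 + 0.333·432/700 + 0.374·529/1220 = 0.657.

0.66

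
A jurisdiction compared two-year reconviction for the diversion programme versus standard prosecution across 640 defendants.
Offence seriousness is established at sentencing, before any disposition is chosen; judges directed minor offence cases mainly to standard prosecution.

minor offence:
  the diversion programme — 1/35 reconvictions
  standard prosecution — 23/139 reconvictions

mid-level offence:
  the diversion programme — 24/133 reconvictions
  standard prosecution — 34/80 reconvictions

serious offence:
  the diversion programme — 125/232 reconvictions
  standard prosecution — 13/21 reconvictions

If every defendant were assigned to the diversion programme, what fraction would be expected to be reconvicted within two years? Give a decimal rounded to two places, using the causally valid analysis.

0.28

the diversion programme is lower inside every offence seriousness stratum but standard prosecution is lower in aggregate. Whether to stratify depends on how offence seriousness relates to the disposition.
Offence seriousness is set before the disposition has any effect — it is not caused by the disposition — and it independently drives the outcome. That makes it a confounder, so the causal comparison is within offence seriousness levels.
Standardising the diversion programme to the population offence seriousness mix: 0.272·1/35 + 0.333·24/133 + 0.395·125/232 = 0.281.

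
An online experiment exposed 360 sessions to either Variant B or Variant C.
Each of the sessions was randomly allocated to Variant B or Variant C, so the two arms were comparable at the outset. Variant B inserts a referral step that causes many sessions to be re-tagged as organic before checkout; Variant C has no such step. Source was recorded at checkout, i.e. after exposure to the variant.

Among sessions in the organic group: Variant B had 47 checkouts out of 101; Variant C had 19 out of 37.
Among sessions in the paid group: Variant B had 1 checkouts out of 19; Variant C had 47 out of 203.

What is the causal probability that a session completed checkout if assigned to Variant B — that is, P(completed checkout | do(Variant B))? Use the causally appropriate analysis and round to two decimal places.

The distribution of traffic source is itself part of what the variant does — it is an intermediate outcome. Holding it fixed would remove that part of the effect; the total effect is the pooled difference.
So P(outcome | do(Variant B)) is just the pooled rate for Variant B: 48/120 = 0.400.

0.40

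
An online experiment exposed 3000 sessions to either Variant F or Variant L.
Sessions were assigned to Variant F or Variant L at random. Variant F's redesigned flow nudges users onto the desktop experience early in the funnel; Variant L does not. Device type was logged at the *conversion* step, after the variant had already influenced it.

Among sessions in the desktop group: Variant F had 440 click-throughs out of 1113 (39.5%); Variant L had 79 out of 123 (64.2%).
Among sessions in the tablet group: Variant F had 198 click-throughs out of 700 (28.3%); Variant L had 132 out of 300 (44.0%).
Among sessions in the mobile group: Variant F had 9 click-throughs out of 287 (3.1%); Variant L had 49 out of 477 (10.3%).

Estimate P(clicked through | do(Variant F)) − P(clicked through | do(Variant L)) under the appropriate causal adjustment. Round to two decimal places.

The stratified and pooled comparisons disagree (Variant L wins within each device type; Variant F wins overall), so the answer turns on the causal role of device type.
Device type is downstream of the variant. One should not condition on a consequence of treatment, so the overall rates are the right comparison.
The causal difference is the pooled difference: 0.308 − 0.289 = +0.019.

+0.02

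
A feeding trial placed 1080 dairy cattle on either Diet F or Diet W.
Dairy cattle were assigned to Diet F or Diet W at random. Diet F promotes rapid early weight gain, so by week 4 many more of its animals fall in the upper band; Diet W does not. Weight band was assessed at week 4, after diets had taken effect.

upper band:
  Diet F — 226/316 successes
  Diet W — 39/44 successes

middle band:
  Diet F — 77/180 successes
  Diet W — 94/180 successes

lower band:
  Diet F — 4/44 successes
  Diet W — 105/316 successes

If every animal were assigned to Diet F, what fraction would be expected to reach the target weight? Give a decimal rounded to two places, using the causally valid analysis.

0.57

Diet W is higher inside every week-4 weight band stratum but Diet F is higher in aggregate. Whether to stratify depends on how week-4 weight band relates to the diet.
Week-4 weight band lies on the pathway diet → week-4 weight band → outcome, so adjusting for it blocks the indirect effect. For the total causal effect of diet, use the unadjusted pooled rates.
So P(outcome | do(Diet F)) is just the pooled rate for Diet F: 307/540 = 0.569.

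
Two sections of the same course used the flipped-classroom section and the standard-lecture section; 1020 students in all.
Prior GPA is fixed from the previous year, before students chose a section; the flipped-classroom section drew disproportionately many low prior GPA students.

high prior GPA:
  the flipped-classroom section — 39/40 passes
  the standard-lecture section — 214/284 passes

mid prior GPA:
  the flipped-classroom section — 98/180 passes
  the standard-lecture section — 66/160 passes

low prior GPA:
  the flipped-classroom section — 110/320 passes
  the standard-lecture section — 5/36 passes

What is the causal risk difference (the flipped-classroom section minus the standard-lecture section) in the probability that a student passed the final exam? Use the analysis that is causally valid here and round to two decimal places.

Since prior GPA band is a pre-existing factor (not a product of the teaching method) and it affects the outcome on its own, it is a confounder. The stratified rates, not the pooled rate, identify the causal effect.
Adjusting over the population distribution of prior GPA band: 0.318·(0.975−0.754) + 0.333·(0.544−0.412) + 0.349·(0.344−0.139) = +0.186.

+0.19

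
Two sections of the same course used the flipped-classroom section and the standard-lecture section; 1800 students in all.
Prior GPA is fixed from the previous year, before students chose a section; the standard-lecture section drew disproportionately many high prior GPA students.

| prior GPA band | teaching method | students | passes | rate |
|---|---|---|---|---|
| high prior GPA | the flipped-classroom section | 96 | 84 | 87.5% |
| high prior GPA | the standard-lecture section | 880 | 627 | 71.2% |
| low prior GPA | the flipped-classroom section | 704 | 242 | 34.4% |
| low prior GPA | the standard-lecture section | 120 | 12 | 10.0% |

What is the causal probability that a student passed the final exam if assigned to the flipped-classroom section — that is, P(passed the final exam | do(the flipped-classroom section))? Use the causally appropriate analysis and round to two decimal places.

The stratified and pooled comparisons disagree (the flipped-classroom section wins within each prior GPA band; the standard-lecture section wins overall), so the answer turns on the causal role of prior GPA band.
Prior GPA band is set before the teaching method has any effect — it is not caused by the teaching method — and it independently drives the outcome. That makes it a confounder, so the causal comparison is within prior GPA band levels.
Standardising the flipped-classroom section to the population prior GPA band mix: 0.542·84/96 + 0.458·242/704 = 0.632.

0.63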